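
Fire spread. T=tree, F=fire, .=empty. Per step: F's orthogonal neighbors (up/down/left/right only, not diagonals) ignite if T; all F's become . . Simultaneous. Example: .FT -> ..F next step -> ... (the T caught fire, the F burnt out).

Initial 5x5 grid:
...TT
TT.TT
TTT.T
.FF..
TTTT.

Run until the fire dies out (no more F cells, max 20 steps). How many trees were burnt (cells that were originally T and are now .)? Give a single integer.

Step 1: +4 fires, +2 burnt (F count now 4)
Step 2: +4 fires, +4 burnt (F count now 4)
Step 3: +1 fires, +4 burnt (F count now 1)
Step 4: +0 fires, +1 burnt (F count now 0)
Fire out after step 4
Initially T: 14, now '.': 20
Total burnt (originally-T cells now '.'): 9

Answer: 9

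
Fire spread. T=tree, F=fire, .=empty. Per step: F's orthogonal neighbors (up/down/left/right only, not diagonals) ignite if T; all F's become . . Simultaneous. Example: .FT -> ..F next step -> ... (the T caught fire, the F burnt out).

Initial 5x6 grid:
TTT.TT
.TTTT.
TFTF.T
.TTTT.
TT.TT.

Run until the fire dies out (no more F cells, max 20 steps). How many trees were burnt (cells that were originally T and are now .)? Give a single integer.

Step 1: +6 fires, +2 burnt (F count now 6)
Step 2: +7 fires, +6 burnt (F count now 7)
Step 3: +5 fires, +7 burnt (F count now 5)
Step 4: +1 fires, +5 burnt (F count now 1)
Step 5: +0 fires, +1 burnt (F count now 0)
Fire out after step 5
Initially T: 20, now '.': 29
Total burnt (originally-T cells now '.'): 19

Answer: 19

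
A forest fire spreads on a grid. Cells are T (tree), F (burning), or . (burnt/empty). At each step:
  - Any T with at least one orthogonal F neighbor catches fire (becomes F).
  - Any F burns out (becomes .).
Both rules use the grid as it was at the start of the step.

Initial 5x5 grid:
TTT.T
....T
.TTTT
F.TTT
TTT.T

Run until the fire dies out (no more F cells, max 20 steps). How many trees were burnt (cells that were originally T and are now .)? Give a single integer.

Step 1: +1 fires, +1 burnt (F count now 1)
Step 2: +1 fires, +1 burnt (F count now 1)
Step 3: +1 fires, +1 burnt (F count now 1)
Step 4: +1 fires, +1 burnt (F count now 1)
Step 5: +2 fires, +1 burnt (F count now 2)
Step 6: +3 fires, +2 burnt (F count now 3)
Step 7: +2 fires, +3 burnt (F count now 2)
Step 8: +1 fires, +2 burnt (F count now 1)
Step 9: +1 fires, +1 burnt (F count now 1)
Step 10: +0 fires, +1 burnt (F count now 0)
Fire out after step 10
Initially T: 16, now '.': 22
Total burnt (originally-T cells now '.'): 13

Answer: 13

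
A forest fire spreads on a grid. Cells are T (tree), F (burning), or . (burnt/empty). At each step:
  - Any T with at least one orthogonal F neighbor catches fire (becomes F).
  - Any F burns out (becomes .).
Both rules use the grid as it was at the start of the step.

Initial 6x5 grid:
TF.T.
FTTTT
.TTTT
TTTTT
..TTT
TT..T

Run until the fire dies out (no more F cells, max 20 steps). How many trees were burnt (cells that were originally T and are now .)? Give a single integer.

Answer: 19

Derivation:
Step 1: +2 fires, +2 burnt (F count now 2)
Step 2: +2 fires, +2 burnt (F count now 2)
Step 3: +3 fires, +2 burnt (F count now 3)
Step 4: +5 fires, +3 burnt (F count now 5)
Step 5: +3 fires, +5 burnt (F count now 3)
Step 6: +2 fires, +3 burnt (F count now 2)
Step 7: +1 fires, +2 burnt (F count now 1)
Step 8: +1 fires, +1 burnt (F count now 1)
Step 9: +0 fires, +1 burnt (F count now 0)
Fire out after step 9
Initially T: 21, now '.': 28
Total burnt (originally-T cells now '.'): 19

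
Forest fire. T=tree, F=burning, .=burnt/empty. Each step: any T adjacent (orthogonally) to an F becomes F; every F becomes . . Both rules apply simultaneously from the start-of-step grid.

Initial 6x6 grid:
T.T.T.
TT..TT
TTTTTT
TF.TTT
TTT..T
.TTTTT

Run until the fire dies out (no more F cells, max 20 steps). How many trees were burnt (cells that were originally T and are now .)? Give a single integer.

Step 1: +3 fires, +1 burnt (F count now 3)
Step 2: +6 fires, +3 burnt (F count now 6)
Step 3: +3 fires, +6 burnt (F count now 3)
Step 4: +4 fires, +3 burnt (F count now 4)
Step 5: +4 fires, +4 burnt (F count now 4)
Step 6: +4 fires, +4 burnt (F count now 4)
Step 7: +1 fires, +4 burnt (F count now 1)
Step 8: +0 fires, +1 burnt (F count now 0)
Fire out after step 8
Initially T: 26, now '.': 35
Total burnt (originally-T cells now '.'): 25

Answer: 25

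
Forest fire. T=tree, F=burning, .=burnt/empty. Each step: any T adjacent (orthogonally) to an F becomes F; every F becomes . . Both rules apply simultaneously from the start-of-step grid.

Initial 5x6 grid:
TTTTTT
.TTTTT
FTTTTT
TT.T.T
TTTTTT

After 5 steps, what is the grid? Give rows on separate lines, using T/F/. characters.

Step 1: 2 trees catch fire, 1 burn out
  TTTTTT
  .TTTTT
  .FTTTT
  FT.T.T
  TTTTTT
Step 2: 4 trees catch fire, 2 burn out
  TTTTTT
  .FTTTT
  ..FTTT
  .F.T.T
  FTTTTT
Step 3: 4 trees catch fire, 4 burn out
  TFTTTT
  ..FTTT
  ...FTT
  ...T.T
  .FTTTT
Step 4: 6 trees catch fire, 4 burn out
  F.FTTT
  ...FTT
  ....FT
  ...F.T
  ..FTTT
Step 5: 4 trees catch fire, 6 burn out
  ...FTT
  ....FT
  .....F
  .....T
  ...FTT

...FTT
....FT
.....F
.....T
...FTT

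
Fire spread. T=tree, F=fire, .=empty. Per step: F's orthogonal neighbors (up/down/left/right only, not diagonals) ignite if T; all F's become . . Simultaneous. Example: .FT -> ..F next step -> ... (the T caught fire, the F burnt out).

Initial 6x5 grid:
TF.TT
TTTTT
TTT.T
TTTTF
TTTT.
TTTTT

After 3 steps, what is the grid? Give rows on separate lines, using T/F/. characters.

Step 1: 4 trees catch fire, 2 burn out
  F..TT
  TFTTT
  TTT.F
  TTTF.
  TTTT.
  TTTTT
Step 2: 6 trees catch fire, 4 burn out
  ...TT
  F.FTF
  TFT..
  TTF..
  TTTF.
  TTTTT
Step 3: 7 trees catch fire, 6 burn out
  ...TF
  ...F.
  F.F..
  TF...
  TTF..
  TTTFT

...TF
...F.
F.F..
TF...
TTF..
TTTFT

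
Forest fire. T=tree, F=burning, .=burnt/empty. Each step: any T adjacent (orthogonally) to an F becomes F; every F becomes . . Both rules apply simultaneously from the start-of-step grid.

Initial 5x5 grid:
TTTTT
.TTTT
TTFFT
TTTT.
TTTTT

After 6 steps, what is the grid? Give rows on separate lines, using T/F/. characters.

Step 1: 6 trees catch fire, 2 burn out
  TTTTT
  .TFFT
  TF..F
  TTFF.
  TTTTT
Step 2: 8 trees catch fire, 6 burn out
  TTFFT
  .F..F
  F....
  TF...
  TTFFT
Step 3: 5 trees catch fire, 8 burn out
  TF..F
  .....
  .....
  F....
  TF..F
Step 4: 2 trees catch fire, 5 burn out
  F....
  .....
  .....
  .....
  F....
Step 5: 0 trees catch fire, 2 burn out
  .....
  .....
  .....
  .....
  .....
Step 6: 0 trees catch fire, 0 burn out
  .....
  .....
  .....
  .....
  .....

.....
.....
.....
.....
.....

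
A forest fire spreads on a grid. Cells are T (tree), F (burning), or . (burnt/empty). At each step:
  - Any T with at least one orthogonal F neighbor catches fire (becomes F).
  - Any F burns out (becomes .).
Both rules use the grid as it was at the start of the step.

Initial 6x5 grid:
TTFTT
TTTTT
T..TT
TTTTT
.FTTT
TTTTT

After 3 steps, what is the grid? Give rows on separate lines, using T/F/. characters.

Step 1: 6 trees catch fire, 2 burn out
  TF.FT
  TTFTT
  T..TT
  TFTTT
  ..FTT
  TFTTT
Step 2: 9 trees catch fire, 6 burn out
  F...F
  TF.FT
  T..TT
  F.FTT
  ...FT
  F.FTT
Step 3: 7 trees catch fire, 9 burn out
  .....
  F...F
  F..FT
  ...FT
  ....F
  ...FT

.....
F...F
F..FT
...FT
....F
...FT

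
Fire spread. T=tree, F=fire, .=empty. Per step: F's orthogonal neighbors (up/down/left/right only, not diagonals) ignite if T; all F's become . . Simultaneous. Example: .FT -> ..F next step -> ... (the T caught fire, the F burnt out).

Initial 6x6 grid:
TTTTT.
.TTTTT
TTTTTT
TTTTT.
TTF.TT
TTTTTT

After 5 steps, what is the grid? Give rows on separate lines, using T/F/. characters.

Step 1: 3 trees catch fire, 1 burn out
  TTTTT.
  .TTTTT
  TTTTTT
  TTFTT.
  TF..TT
  TTFTTT
Step 2: 6 trees catch fire, 3 burn out
  TTTTT.
  .TTTTT
  TTFTTT
  TF.FT.
  F...TT
  TF.FTT
Step 3: 7 trees catch fire, 6 burn out
  TTTTT.
  .TFTTT
  TF.FTT
  F...F.
  ....TT
  F...FT
Step 4: 7 trees catch fire, 7 burn out
  TTFTT.
  .F.FTT
  F...FT
  ......
  ....FT
  .....F
Step 5: 5 trees catch fire, 7 burn out
  TF.FT.
  ....FT
  .....F
  ......
  .....F
  ......

TF.FT.
....FT
.....F
......
.....F
......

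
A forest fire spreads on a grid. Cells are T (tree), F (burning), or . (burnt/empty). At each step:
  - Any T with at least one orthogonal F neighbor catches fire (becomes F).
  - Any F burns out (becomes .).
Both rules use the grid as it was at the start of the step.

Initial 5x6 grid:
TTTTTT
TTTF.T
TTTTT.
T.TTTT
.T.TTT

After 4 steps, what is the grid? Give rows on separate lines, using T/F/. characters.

Step 1: 3 trees catch fire, 1 burn out
  TTTFTT
  TTF..T
  TTTFT.
  T.TTTT
  .T.TTT
Step 2: 6 trees catch fire, 3 burn out
  TTF.FT
  TF...T
  TTF.F.
  T.TFTT
  .T.TTT
Step 3: 7 trees catch fire, 6 burn out
  TF...F
  F....T
  TF....
  T.F.FT
  .T.FTT
Step 4: 5 trees catch fire, 7 burn out
  F.....
  .....F
  F.....
  T....F
  .T..FT

F.....
.....F
F.....
T....F
.T..FT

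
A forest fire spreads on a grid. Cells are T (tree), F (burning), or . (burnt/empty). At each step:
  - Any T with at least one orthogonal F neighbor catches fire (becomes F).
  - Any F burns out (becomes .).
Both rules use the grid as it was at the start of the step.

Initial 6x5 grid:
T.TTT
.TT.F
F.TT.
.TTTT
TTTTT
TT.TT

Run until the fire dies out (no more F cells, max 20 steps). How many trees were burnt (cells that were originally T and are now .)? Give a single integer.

Answer: 20

Derivation:
Step 1: +1 fires, +2 burnt (F count now 1)
Step 2: +1 fires, +1 burnt (F count now 1)
Step 3: +1 fires, +1 burnt (F count now 1)
Step 4: +1 fires, +1 burnt (F count now 1)
Step 5: +2 fires, +1 burnt (F count now 2)
Step 6: +2 fires, +2 burnt (F count now 2)
Step 7: +3 fires, +2 burnt (F count now 3)
Step 8: +3 fires, +3 burnt (F count now 3)
Step 9: +4 fires, +3 burnt (F count now 4)
Step 10: +2 fires, +4 burnt (F count now 2)
Step 11: +0 fires, +2 burnt (F count now 0)
Fire out after step 11
Initially T: 21, now '.': 29
Total burnt (originally-T cells now '.'): 20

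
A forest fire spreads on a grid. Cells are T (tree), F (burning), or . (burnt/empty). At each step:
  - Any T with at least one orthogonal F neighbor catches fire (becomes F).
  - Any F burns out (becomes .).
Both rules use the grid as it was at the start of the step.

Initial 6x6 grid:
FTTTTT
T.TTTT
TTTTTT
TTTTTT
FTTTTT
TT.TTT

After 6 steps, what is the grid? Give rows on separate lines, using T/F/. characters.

Step 1: 5 trees catch fire, 2 burn out
  .FTTTT
  F.TTTT
  TTTTTT
  FTTTTT
  .FTTTT
  FT.TTT
Step 2: 5 trees catch fire, 5 burn out
  ..FTTT
  ..TTTT
  FTTTTT
  .FTTTT
  ..FTTT
  .F.TTT
Step 3: 5 trees catch fire, 5 burn out
  ...FTT
  ..FTTT
  .FTTTT
  ..FTTT
  ...FTT
  ...TTT
Step 4: 6 trees catch fire, 5 burn out
  ....FT
  ...FTT
  ..FTTT
  ...FTT
  ....FT
  ...FTT
Step 5: 6 trees catch fire, 6 burn out
  .....F
  ....FT
  ...FTT
  ....FT
  .....F
  ....FT
Step 6: 4 trees catch fire, 6 burn out
  ......
  .....F
  ....FT
  .....F
  ......
  .....F

......
.....F
....FT
.....F
......
.....F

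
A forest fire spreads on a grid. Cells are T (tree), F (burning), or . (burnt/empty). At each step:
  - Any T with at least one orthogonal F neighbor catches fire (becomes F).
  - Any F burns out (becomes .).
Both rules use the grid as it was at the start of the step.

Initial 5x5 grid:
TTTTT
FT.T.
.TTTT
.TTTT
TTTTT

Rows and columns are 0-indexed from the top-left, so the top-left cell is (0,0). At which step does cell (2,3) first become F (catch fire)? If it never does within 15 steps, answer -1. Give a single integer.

Step 1: cell (2,3)='T' (+2 fires, +1 burnt)
Step 2: cell (2,3)='T' (+2 fires, +2 burnt)
Step 3: cell (2,3)='T' (+3 fires, +2 burnt)
Step 4: cell (2,3)='F' (+4 fires, +3 burnt)
  -> target ignites at step 4
Step 5: cell (2,3)='.' (+6 fires, +4 burnt)
Step 6: cell (2,3)='.' (+2 fires, +6 burnt)
Step 7: cell (2,3)='.' (+1 fires, +2 burnt)
Step 8: cell (2,3)='.' (+0 fires, +1 burnt)
  fire out at step 8

4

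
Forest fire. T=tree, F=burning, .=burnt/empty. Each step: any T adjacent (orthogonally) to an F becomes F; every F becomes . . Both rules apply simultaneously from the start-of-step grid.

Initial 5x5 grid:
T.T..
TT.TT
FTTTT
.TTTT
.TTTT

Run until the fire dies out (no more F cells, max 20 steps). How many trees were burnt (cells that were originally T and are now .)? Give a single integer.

Answer: 17

Derivation:
Step 1: +2 fires, +1 burnt (F count now 2)
Step 2: +4 fires, +2 burnt (F count now 4)
Step 3: +3 fires, +4 burnt (F count now 3)
Step 4: +4 fires, +3 burnt (F count now 4)
Step 5: +3 fires, +4 burnt (F count now 3)
Step 6: +1 fires, +3 burnt (F count now 1)
Step 7: +0 fires, +1 burnt (F count now 0)
Fire out after step 7
Initially T: 18, now '.': 24
Total burnt (originally-T cells now '.'): 17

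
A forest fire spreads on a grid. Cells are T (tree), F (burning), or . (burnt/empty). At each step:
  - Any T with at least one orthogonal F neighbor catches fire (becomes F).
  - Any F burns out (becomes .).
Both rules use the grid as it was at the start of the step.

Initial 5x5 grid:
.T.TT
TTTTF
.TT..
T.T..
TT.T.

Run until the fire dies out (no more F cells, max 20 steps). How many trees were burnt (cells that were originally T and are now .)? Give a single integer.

Answer: 10

Derivation:
Step 1: +2 fires, +1 burnt (F count now 2)
Step 2: +2 fires, +2 burnt (F count now 2)
Step 3: +2 fires, +2 burnt (F count now 2)
Step 4: +4 fires, +2 burnt (F count now 4)
Step 5: +0 fires, +4 burnt (F count now 0)
Fire out after step 5
Initially T: 14, now '.': 21
Total burnt (originally-T cells now '.'): 10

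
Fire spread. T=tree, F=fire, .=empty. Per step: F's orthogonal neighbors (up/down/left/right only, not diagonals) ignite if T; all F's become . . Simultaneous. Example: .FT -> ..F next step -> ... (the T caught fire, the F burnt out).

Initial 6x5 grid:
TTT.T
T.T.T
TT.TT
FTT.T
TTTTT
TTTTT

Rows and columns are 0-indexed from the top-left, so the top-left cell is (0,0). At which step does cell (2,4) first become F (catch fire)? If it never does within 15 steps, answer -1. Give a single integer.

Step 1: cell (2,4)='T' (+3 fires, +1 burnt)
Step 2: cell (2,4)='T' (+5 fires, +3 burnt)
Step 3: cell (2,4)='T' (+3 fires, +5 burnt)
Step 4: cell (2,4)='T' (+3 fires, +3 burnt)
Step 5: cell (2,4)='T' (+3 fires, +3 burnt)
Step 6: cell (2,4)='T' (+3 fires, +3 burnt)
Step 7: cell (2,4)='F' (+1 fires, +3 burnt)
  -> target ignites at step 7
Step 8: cell (2,4)='.' (+2 fires, +1 burnt)
Step 9: cell (2,4)='.' (+1 fires, +2 burnt)
Step 10: cell (2,4)='.' (+0 fires, +1 burnt)
  fire out at step 10

7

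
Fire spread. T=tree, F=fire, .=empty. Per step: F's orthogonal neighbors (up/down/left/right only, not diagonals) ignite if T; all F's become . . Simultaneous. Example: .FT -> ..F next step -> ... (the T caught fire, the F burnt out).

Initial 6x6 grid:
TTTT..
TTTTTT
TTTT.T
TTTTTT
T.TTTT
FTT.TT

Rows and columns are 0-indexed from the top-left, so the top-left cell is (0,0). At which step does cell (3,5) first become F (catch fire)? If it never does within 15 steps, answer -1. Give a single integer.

Step 1: cell (3,5)='T' (+2 fires, +1 burnt)
Step 2: cell (3,5)='T' (+2 fires, +2 burnt)
Step 3: cell (3,5)='T' (+3 fires, +2 burnt)
Step 4: cell (3,5)='T' (+4 fires, +3 burnt)
Step 5: cell (3,5)='T' (+5 fires, +4 burnt)
Step 6: cell (3,5)='T' (+6 fires, +5 burnt)
Step 7: cell (3,5)='F' (+4 fires, +6 burnt)
  -> target ignites at step 7
Step 8: cell (3,5)='.' (+3 fires, +4 burnt)
Step 9: cell (3,5)='.' (+1 fires, +3 burnt)
Step 10: cell (3,5)='.' (+0 fires, +1 burnt)
  fire out at step 10

7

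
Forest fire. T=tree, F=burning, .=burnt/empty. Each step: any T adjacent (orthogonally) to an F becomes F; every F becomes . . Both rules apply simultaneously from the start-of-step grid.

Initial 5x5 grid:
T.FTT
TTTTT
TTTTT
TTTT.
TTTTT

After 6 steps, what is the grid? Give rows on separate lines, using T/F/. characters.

Step 1: 2 trees catch fire, 1 burn out
  T..FT
  TTFTT
  TTTTT
  TTTT.
  TTTTT
Step 2: 4 trees catch fire, 2 burn out
  T...F
  TF.FT
  TTFTT
  TTTT.
  TTTTT
Step 3: 5 trees catch fire, 4 burn out
  T....
  F...F
  TF.FT
  TTFT.
  TTTTT
Step 4: 6 trees catch fire, 5 burn out
  F....
  .....
  F...F
  TF.F.
  TTFTT
Step 5: 3 trees catch fire, 6 burn out
  .....
  .....
  .....
  F....
  TF.FT
Step 6: 2 trees catch fire, 3 burn out
  .....
  .....
  .....
  .....
  F...F

.....
.....
.....
.....
F...F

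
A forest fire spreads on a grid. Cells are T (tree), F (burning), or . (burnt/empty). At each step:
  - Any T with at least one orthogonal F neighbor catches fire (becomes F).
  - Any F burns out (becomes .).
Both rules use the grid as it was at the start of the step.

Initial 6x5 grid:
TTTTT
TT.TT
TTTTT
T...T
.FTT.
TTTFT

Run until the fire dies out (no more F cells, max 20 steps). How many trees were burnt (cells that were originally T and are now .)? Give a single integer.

Step 1: +5 fires, +2 burnt (F count now 5)
Step 2: +1 fires, +5 burnt (F count now 1)
Step 3: +0 fires, +1 burnt (F count now 0)
Fire out after step 3
Initially T: 22, now '.': 14
Total burnt (originally-T cells now '.'): 6

Answer: 6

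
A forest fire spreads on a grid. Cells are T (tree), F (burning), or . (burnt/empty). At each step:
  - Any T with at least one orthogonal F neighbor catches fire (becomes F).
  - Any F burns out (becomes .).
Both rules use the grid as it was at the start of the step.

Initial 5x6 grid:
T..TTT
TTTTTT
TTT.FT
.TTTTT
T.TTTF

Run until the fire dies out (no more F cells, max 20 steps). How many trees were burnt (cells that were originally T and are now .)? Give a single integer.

Answer: 22

Derivation:
Step 1: +5 fires, +2 burnt (F count now 5)
Step 2: +5 fires, +5 burnt (F count now 5)
Step 3: +5 fires, +5 burnt (F count now 5)
Step 4: +3 fires, +5 burnt (F count now 3)
Step 5: +2 fires, +3 burnt (F count now 2)
Step 6: +2 fires, +2 burnt (F count now 2)
Step 7: +0 fires, +2 burnt (F count now 0)
Fire out after step 7
Initially T: 23, now '.': 29
Total burnt (originally-T cells now '.'): 22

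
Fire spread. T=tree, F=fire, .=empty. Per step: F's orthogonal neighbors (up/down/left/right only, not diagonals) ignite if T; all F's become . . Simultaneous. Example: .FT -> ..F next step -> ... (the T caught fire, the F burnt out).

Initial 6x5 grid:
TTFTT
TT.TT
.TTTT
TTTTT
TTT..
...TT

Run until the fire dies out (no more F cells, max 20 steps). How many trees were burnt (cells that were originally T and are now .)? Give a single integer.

Step 1: +2 fires, +1 burnt (F count now 2)
Step 2: +4 fires, +2 burnt (F count now 4)
Step 3: +4 fires, +4 burnt (F count now 4)
Step 4: +4 fires, +4 burnt (F count now 4)
Step 5: +4 fires, +4 burnt (F count now 4)
Step 6: +2 fires, +4 burnt (F count now 2)
Step 7: +0 fires, +2 burnt (F count now 0)
Fire out after step 7
Initially T: 22, now '.': 28
Total burnt (originally-T cells now '.'): 20

Answer: 20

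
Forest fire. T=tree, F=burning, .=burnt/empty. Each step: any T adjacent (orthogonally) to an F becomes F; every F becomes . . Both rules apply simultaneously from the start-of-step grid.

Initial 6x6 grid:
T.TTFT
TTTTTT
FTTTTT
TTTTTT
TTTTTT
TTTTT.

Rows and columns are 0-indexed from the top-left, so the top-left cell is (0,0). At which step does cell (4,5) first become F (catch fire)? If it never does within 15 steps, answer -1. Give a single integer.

Step 1: cell (4,5)='T' (+6 fires, +2 burnt)
Step 2: cell (4,5)='T' (+9 fires, +6 burnt)
Step 3: cell (4,5)='T' (+7 fires, +9 burnt)
Step 4: cell (4,5)='T' (+5 fires, +7 burnt)
Step 5: cell (4,5)='F' (+4 fires, +5 burnt)
  -> target ignites at step 5
Step 6: cell (4,5)='.' (+1 fires, +4 burnt)
Step 7: cell (4,5)='.' (+0 fires, +1 burnt)
  fire out at step 7

5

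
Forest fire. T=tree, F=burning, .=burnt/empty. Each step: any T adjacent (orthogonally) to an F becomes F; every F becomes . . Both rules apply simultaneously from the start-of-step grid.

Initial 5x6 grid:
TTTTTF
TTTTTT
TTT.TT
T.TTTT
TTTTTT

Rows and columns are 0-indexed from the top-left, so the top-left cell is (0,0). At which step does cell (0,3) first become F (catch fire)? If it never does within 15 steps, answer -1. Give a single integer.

Step 1: cell (0,3)='T' (+2 fires, +1 burnt)
Step 2: cell (0,3)='F' (+3 fires, +2 burnt)
  -> target ignites at step 2
Step 3: cell (0,3)='.' (+4 fires, +3 burnt)
Step 4: cell (0,3)='.' (+4 fires, +4 burnt)
Step 5: cell (0,3)='.' (+5 fires, +4 burnt)
Step 6: cell (0,3)='.' (+4 fires, +5 burnt)
Step 7: cell (0,3)='.' (+2 fires, +4 burnt)
Step 8: cell (0,3)='.' (+2 fires, +2 burnt)
Step 9: cell (0,3)='.' (+1 fires, +2 burnt)
Step 10: cell (0,3)='.' (+0 fires, +1 burnt)
  fire out at step 10

2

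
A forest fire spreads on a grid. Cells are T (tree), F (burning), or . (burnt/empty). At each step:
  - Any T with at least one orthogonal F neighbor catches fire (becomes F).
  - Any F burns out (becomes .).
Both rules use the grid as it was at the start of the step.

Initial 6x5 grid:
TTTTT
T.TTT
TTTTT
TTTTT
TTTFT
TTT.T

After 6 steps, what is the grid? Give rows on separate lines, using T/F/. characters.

Step 1: 3 trees catch fire, 1 burn out
  TTTTT
  T.TTT
  TTTTT
  TTTFT
  TTF.F
  TTT.T
Step 2: 6 trees catch fire, 3 burn out
  TTTTT
  T.TTT
  TTTFT
  TTF.F
  TF...
  TTF.F
Step 3: 6 trees catch fire, 6 burn out
  TTTTT
  T.TFT
  TTF.F
  TF...
  F....
  TF...
Step 4: 6 trees catch fire, 6 burn out
  TTTFT
  T.F.F
  TF...
  F....
  .....
  F....
Step 5: 3 trees catch fire, 6 burn out
  TTF.F
  T....
  F....
  .....
  .....
  .....
Step 6: 2 trees catch fire, 3 burn out
  TF...
  F....
  .....
  .....
  .....
  .....

TF...
F....
.....
.....
.....
.....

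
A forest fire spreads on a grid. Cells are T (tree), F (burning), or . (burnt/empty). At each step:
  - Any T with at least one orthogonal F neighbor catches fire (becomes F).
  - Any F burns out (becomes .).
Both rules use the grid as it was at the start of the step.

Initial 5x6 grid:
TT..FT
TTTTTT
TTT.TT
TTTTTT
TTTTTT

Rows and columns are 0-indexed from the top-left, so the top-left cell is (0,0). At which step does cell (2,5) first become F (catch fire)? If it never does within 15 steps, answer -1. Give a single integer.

Step 1: cell (2,5)='T' (+2 fires, +1 burnt)
Step 2: cell (2,5)='T' (+3 fires, +2 burnt)
Step 3: cell (2,5)='F' (+3 fires, +3 burnt)
  -> target ignites at step 3
Step 4: cell (2,5)='.' (+5 fires, +3 burnt)
Step 5: cell (2,5)='.' (+6 fires, +5 burnt)
Step 6: cell (2,5)='.' (+4 fires, +6 burnt)
Step 7: cell (2,5)='.' (+2 fires, +4 burnt)
Step 8: cell (2,5)='.' (+1 fires, +2 burnt)
Step 9: cell (2,5)='.' (+0 fires, +1 burnt)
  fire out at step 9

3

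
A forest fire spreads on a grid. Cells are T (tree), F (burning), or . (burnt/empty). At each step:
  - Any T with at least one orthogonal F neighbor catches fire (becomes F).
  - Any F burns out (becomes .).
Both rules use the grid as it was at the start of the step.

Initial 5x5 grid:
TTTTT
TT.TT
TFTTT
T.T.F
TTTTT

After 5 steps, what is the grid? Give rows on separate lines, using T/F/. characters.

Step 1: 5 trees catch fire, 2 burn out
  TTTTT
  TF.TT
  F.FTF
  T.T..
  TTTTF
Step 2: 7 trees catch fire, 5 burn out
  TFTTT
  F..TF
  ...F.
  F.F..
  TTTF.
Step 3: 6 trees catch fire, 7 burn out
  F.FTF
  ...F.
  .....
  .....
  FTF..
Step 4: 2 trees catch fire, 6 burn out
  ...F.
  .....
  .....
  .....
  .F...
Step 5: 0 trees catch fire, 2 burn out
  .....
  .....
  .....
  .....
  .....

.....
.....
.....
.....
.....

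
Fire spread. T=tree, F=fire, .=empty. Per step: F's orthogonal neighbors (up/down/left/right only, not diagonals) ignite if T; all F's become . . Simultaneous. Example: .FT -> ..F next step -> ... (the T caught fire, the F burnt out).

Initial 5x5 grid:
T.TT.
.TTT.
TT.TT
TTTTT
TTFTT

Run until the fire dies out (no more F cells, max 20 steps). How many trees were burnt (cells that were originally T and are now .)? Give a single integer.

Answer: 18

Derivation:
Step 1: +3 fires, +1 burnt (F count now 3)
Step 2: +4 fires, +3 burnt (F count now 4)
Step 3: +4 fires, +4 burnt (F count now 4)
Step 4: +4 fires, +4 burnt (F count now 4)
Step 5: +2 fires, +4 burnt (F count now 2)
Step 6: +1 fires, +2 burnt (F count now 1)
Step 7: +0 fires, +1 burnt (F count now 0)
Fire out after step 7
Initially T: 19, now '.': 24
Total burnt (originally-T cells now '.'): 18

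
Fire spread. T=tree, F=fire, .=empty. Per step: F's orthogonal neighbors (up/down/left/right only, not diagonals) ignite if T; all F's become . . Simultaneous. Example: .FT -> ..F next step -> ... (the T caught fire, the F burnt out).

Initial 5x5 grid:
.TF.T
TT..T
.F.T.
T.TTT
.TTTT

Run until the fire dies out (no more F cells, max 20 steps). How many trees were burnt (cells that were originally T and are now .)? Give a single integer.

Answer: 3

Derivation:
Step 1: +2 fires, +2 burnt (F count now 2)
Step 2: +1 fires, +2 burnt (F count now 1)
Step 3: +0 fires, +1 burnt (F count now 0)
Fire out after step 3
Initially T: 14, now '.': 14
Total burnt (originally-T cells now '.'): 3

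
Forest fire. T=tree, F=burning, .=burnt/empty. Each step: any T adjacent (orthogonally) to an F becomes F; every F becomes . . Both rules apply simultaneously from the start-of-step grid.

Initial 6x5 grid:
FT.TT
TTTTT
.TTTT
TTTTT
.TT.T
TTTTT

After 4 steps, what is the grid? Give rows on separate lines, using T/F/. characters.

Step 1: 2 trees catch fire, 1 burn out
  .F.TT
  FTTTT
  .TTTT
  TTTTT
  .TT.T
  TTTTT
Step 2: 1 trees catch fire, 2 burn out
  ...TT
  .FTTT
  .TTTT
  TTTTT
  .TT.T
  TTTTT
Step 3: 2 trees catch fire, 1 burn out
  ...TT
  ..FTT
  .FTTT
  TTTTT
  .TT.T
  TTTTT
Step 4: 3 trees catch fire, 2 burn out
  ...TT
  ...FT
  ..FTT
  TFTTT
  .TT.T
  TTTTT

...TT
...FT
..FTT
TFTTT
.TT.T
TTTTT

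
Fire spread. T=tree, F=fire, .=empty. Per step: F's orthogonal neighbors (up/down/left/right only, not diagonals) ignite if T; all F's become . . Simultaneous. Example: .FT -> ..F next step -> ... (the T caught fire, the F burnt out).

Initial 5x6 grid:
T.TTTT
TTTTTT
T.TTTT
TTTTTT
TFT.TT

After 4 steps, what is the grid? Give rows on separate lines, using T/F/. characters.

Step 1: 3 trees catch fire, 1 burn out
  T.TTTT
  TTTTTT
  T.TTTT
  TFTTTT
  F.F.TT
Step 2: 2 trees catch fire, 3 burn out
  T.TTTT
  TTTTTT
  T.TTTT
  F.FTTT
  ....TT
Step 3: 3 trees catch fire, 2 burn out
  T.TTTT
  TTTTTT
  F.FTTT
  ...FTT
  ....TT
Step 4: 4 trees catch fire, 3 burn out
  T.TTTT
  FTFTTT
  ...FTT
  ....FT
  ....TT

T.TTTT
FTFTTT
...FTT
....FT
....TT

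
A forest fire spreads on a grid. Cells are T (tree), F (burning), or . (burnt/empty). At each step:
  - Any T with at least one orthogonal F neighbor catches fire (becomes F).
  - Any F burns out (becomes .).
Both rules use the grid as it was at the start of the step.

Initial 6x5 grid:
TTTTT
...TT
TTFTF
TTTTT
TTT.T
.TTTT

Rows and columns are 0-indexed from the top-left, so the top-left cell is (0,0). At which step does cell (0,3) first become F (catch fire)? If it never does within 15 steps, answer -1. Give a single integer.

Step 1: cell (0,3)='T' (+5 fires, +2 burnt)
Step 2: cell (0,3)='T' (+7 fires, +5 burnt)
Step 3: cell (0,3)='F' (+5 fires, +7 burnt)
  -> target ignites at step 3
Step 4: cell (0,3)='.' (+4 fires, +5 burnt)
Step 5: cell (0,3)='.' (+1 fires, +4 burnt)
Step 6: cell (0,3)='.' (+1 fires, +1 burnt)
Step 7: cell (0,3)='.' (+0 fires, +1 burnt)
  fire out at step 7

3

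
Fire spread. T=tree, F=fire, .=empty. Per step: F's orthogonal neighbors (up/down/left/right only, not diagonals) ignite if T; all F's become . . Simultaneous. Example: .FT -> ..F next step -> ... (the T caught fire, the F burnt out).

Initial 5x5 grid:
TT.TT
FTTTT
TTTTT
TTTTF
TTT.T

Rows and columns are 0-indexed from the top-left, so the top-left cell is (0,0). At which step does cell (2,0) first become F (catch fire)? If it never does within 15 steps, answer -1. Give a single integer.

Step 1: cell (2,0)='F' (+6 fires, +2 burnt)
  -> target ignites at step 1
Step 2: cell (2,0)='.' (+7 fires, +6 burnt)
Step 3: cell (2,0)='.' (+6 fires, +7 burnt)
Step 4: cell (2,0)='.' (+2 fires, +6 burnt)
Step 5: cell (2,0)='.' (+0 fires, +2 burnt)
  fire out at step 5

1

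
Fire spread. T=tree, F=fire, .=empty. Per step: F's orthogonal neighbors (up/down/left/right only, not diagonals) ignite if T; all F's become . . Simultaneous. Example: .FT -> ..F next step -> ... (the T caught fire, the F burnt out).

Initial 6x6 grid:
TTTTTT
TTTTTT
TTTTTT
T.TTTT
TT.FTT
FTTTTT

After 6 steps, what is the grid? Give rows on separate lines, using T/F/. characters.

Step 1: 5 trees catch fire, 2 burn out
  TTTTTT
  TTTTTT
  TTTTTT
  T.TFTT
  FT..FT
  .FTFTT
Step 2: 8 trees catch fire, 5 burn out
  TTTTTT
  TTTTTT
  TTTFTT
  F.F.FT
  .F...F
  ..F.FT
Step 3: 6 trees catch fire, 8 burn out
  TTTTTT
  TTTFTT
  FTF.FT
  .....F
  ......
  .....F
Step 4: 6 trees catch fire, 6 burn out
  TTTFTT
  FTF.FT
  .F...F
  ......
  ......
  ......
Step 5: 5 trees catch fire, 6 burn out
  FTF.FT
  .F...F
  ......
  ......
  ......
  ......
Step 6: 2 trees catch fire, 5 burn out
  .F...F
  ......
  ......
  ......
  ......
  ......

.F...F
......
......
......
......
......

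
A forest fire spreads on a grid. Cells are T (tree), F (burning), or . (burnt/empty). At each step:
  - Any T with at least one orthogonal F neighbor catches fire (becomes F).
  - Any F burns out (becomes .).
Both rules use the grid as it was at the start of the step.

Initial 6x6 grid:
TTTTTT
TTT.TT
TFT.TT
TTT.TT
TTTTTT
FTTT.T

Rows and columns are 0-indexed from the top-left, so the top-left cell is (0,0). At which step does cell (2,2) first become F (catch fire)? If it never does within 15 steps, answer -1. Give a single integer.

Step 1: cell (2,2)='F' (+6 fires, +2 burnt)
  -> target ignites at step 1
Step 2: cell (2,2)='.' (+7 fires, +6 burnt)
Step 3: cell (2,2)='.' (+4 fires, +7 burnt)
Step 4: cell (2,2)='.' (+2 fires, +4 burnt)
Step 5: cell (2,2)='.' (+2 fires, +2 burnt)
Step 6: cell (2,2)='.' (+4 fires, +2 burnt)
Step 7: cell (2,2)='.' (+4 fires, +4 burnt)
Step 8: cell (2,2)='.' (+1 fires, +4 burnt)
Step 9: cell (2,2)='.' (+0 fires, +1 burnt)
  fire out at step 9

1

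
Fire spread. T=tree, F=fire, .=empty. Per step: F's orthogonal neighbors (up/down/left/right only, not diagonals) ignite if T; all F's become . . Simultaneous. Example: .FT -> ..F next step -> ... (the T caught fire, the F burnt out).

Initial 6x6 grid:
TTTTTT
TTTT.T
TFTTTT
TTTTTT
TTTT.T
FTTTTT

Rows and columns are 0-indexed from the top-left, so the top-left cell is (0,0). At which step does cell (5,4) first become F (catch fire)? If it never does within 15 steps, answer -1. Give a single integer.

Step 1: cell (5,4)='T' (+6 fires, +2 burnt)
Step 2: cell (5,4)='T' (+8 fires, +6 burnt)
Step 3: cell (5,4)='T' (+7 fires, +8 burnt)
Step 4: cell (5,4)='F' (+5 fires, +7 burnt)
  -> target ignites at step 4
Step 5: cell (5,4)='.' (+4 fires, +5 burnt)
Step 6: cell (5,4)='.' (+2 fires, +4 burnt)
Step 7: cell (5,4)='.' (+0 fires, +2 burnt)
  fire out at step 7

4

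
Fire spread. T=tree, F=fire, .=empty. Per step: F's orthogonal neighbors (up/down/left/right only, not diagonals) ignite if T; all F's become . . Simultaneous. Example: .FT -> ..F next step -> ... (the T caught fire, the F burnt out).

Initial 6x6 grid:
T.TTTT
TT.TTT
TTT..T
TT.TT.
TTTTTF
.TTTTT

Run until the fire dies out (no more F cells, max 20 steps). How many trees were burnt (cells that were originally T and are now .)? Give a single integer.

Step 1: +2 fires, +1 burnt (F count now 2)
Step 2: +3 fires, +2 burnt (F count now 3)
Step 3: +3 fires, +3 burnt (F count now 3)
Step 4: +2 fires, +3 burnt (F count now 2)
Step 5: +3 fires, +2 burnt (F count now 3)
Step 6: +2 fires, +3 burnt (F count now 2)
Step 7: +3 fires, +2 burnt (F count now 3)
Step 8: +1 fires, +3 burnt (F count now 1)
Step 9: +1 fires, +1 burnt (F count now 1)
Step 10: +0 fires, +1 burnt (F count now 0)
Fire out after step 10
Initially T: 28, now '.': 28
Total burnt (originally-T cells now '.'): 20

Answer: 20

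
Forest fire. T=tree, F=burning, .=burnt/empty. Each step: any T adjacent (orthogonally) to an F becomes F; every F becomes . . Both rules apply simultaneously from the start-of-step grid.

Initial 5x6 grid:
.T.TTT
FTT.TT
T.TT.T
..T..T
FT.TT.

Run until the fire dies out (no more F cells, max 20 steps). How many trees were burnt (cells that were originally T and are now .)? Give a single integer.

Answer: 8

Derivation:
Step 1: +3 fires, +2 burnt (F count now 3)
Step 2: +2 fires, +3 burnt (F count now 2)
Step 3: +1 fires, +2 burnt (F count now 1)
Step 4: +2 fires, +1 burnt (F count now 2)
Step 5: +0 fires, +2 burnt (F count now 0)
Fire out after step 5
Initially T: 17, now '.': 21
Total burnt (originally-T cells now '.'): 8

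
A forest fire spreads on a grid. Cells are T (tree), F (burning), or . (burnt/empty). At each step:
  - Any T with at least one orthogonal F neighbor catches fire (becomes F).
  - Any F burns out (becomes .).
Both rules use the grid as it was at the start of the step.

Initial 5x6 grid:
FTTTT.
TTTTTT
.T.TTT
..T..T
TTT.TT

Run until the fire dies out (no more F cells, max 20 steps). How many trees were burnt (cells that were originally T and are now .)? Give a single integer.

Answer: 17

Derivation:
Step 1: +2 fires, +1 burnt (F count now 2)
Step 2: +2 fires, +2 burnt (F count now 2)
Step 3: +3 fires, +2 burnt (F count now 3)
Step 4: +2 fires, +3 burnt (F count now 2)
Step 5: +2 fires, +2 burnt (F count now 2)
Step 6: +2 fires, +2 burnt (F count now 2)
Step 7: +1 fires, +2 burnt (F count now 1)
Step 8: +1 fires, +1 burnt (F count now 1)
Step 9: +1 fires, +1 burnt (F count now 1)
Step 10: +1 fires, +1 burnt (F count now 1)
Step 11: +0 fires, +1 burnt (F count now 0)
Fire out after step 11
Initially T: 21, now '.': 26
Total burnt (originally-T cells now '.'): 17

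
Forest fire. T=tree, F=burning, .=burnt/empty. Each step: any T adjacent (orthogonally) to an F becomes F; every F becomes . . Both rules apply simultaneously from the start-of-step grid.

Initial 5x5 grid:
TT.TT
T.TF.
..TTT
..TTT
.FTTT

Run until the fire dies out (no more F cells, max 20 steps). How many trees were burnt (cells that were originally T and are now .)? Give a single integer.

Step 1: +4 fires, +2 burnt (F count now 4)
Step 2: +6 fires, +4 burnt (F count now 6)
Step 3: +2 fires, +6 burnt (F count now 2)
Step 4: +0 fires, +2 burnt (F count now 0)
Fire out after step 4
Initially T: 15, now '.': 22
Total burnt (originally-T cells now '.'): 12

Answer: 12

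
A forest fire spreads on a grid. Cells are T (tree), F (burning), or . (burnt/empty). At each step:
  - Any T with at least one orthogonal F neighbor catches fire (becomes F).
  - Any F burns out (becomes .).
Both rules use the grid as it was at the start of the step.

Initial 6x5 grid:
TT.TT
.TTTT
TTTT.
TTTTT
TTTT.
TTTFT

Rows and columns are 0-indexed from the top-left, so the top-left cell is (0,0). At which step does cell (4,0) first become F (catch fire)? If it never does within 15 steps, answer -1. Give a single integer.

Step 1: cell (4,0)='T' (+3 fires, +1 burnt)
Step 2: cell (4,0)='T' (+3 fires, +3 burnt)
Step 3: cell (4,0)='T' (+5 fires, +3 burnt)
Step 4: cell (4,0)='F' (+4 fires, +5 burnt)
  -> target ignites at step 4
Step 5: cell (4,0)='.' (+5 fires, +4 burnt)
Step 6: cell (4,0)='.' (+3 fires, +5 burnt)
Step 7: cell (4,0)='.' (+1 fires, +3 burnt)
Step 8: cell (4,0)='.' (+1 fires, +1 burnt)
Step 9: cell (4,0)='.' (+0 fires, +1 burnt)
  fire out at step 9

4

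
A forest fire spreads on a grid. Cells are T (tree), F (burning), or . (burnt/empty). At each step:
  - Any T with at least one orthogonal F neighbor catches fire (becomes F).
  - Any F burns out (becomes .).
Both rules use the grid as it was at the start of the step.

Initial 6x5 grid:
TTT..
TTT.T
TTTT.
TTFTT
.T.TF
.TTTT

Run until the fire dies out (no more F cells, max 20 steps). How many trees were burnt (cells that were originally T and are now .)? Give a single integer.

Step 1: +6 fires, +2 burnt (F count now 6)
Step 2: +6 fires, +6 burnt (F count now 6)
Step 3: +5 fires, +6 burnt (F count now 5)
Step 4: +2 fires, +5 burnt (F count now 2)
Step 5: +1 fires, +2 burnt (F count now 1)
Step 6: +0 fires, +1 burnt (F count now 0)
Fire out after step 6
Initially T: 21, now '.': 29
Total burnt (originally-T cells now '.'): 20

Answer: 20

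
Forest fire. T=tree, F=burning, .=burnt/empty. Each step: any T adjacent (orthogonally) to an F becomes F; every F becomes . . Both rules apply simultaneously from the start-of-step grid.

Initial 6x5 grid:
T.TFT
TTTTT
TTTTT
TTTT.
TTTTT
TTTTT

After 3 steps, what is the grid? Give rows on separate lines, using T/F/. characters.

Step 1: 3 trees catch fire, 1 burn out
  T.F.F
  TTTFT
  TTTTT
  TTTT.
  TTTTT
  TTTTT
Step 2: 3 trees catch fire, 3 burn out
  T....
  TTF.F
  TTTFT
  TTTT.
  TTTTT
  TTTTT
Step 3: 4 trees catch fire, 3 burn out
  T....
  TF...
  TTF.F
  TTTF.
  TTTTT
  TTTTT

T....
TF...
TTF.F
TTTF.
TTTTT
TTTTT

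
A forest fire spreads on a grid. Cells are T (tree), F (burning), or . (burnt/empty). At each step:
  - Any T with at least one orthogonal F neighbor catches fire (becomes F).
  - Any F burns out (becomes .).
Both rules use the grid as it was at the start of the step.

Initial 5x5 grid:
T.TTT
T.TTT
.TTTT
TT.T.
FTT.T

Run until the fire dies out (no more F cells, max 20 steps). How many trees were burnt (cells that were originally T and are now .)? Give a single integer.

Step 1: +2 fires, +1 burnt (F count now 2)
Step 2: +2 fires, +2 burnt (F count now 2)
Step 3: +1 fires, +2 burnt (F count now 1)
Step 4: +1 fires, +1 burnt (F count now 1)
Step 5: +2 fires, +1 burnt (F count now 2)
Step 6: +4 fires, +2 burnt (F count now 4)
Step 7: +2 fires, +4 burnt (F count now 2)
Step 8: +1 fires, +2 burnt (F count now 1)
Step 9: +0 fires, +1 burnt (F count now 0)
Fire out after step 9
Initially T: 18, now '.': 22
Total burnt (originally-T cells now '.'): 15

Answer: 15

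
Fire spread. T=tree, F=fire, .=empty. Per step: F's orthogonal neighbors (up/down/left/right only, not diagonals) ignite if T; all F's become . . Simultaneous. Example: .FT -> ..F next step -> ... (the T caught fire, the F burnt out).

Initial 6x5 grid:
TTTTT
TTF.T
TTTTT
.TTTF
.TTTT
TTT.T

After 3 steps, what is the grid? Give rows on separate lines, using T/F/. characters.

Step 1: 6 trees catch fire, 2 burn out
  TTFTT
  TF..T
  TTFTF
  .TTF.
  .TTTF
  TTT.T
Step 2: 9 trees catch fire, 6 burn out
  TF.FT
  F...F
  TF.F.
  .TF..
  .TTF.
  TTT.F
Step 3: 5 trees catch fire, 9 burn out
  F...F
  .....
  F....
  .F...
  .TF..
  TTT..

F...F
.....
F....
.F...
.TF..
TTT..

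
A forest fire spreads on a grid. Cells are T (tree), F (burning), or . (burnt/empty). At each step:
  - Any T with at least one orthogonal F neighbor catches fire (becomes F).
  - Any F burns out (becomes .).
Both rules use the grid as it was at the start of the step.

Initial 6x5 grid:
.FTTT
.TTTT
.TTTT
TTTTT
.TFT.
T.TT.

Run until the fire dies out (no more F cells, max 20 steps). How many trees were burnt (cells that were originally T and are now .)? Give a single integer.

Answer: 20

Derivation:
Step 1: +6 fires, +2 burnt (F count now 6)
Step 2: +7 fires, +6 burnt (F count now 7)
Step 3: +5 fires, +7 burnt (F count now 5)
Step 4: +2 fires, +5 burnt (F count now 2)
Step 5: +0 fires, +2 burnt (F count now 0)
Fire out after step 5
Initially T: 21, now '.': 29
Total burnt (originally-T cells now '.'): 20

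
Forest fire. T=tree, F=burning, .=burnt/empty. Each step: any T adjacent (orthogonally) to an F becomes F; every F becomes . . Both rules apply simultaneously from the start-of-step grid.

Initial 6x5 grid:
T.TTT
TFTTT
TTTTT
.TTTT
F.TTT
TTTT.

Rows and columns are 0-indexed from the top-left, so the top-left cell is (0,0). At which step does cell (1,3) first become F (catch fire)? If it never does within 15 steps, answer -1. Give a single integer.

Step 1: cell (1,3)='T' (+4 fires, +2 burnt)
Step 2: cell (1,3)='F' (+7 fires, +4 burnt)
  -> target ignites at step 2
Step 3: cell (1,3)='.' (+5 fires, +7 burnt)
Step 4: cell (1,3)='.' (+5 fires, +5 burnt)
Step 5: cell (1,3)='.' (+2 fires, +5 burnt)
Step 6: cell (1,3)='.' (+1 fires, +2 burnt)
Step 7: cell (1,3)='.' (+0 fires, +1 burnt)
  fire out at step 7

2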